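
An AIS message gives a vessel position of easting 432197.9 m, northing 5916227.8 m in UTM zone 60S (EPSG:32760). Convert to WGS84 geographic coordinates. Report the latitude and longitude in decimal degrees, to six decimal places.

Zone 60S: λ₀ = 177°, k₀ = 0.9996, false easting 500000 m, false northing 10000000 m.
Meridian distance M = (N − FN)/k₀ = -4085406.4 m.
Inverse transverse Mercator on WGS84 gives φ = -36.89750039°, λ = 176.23900032°.

lat -36.897500°, lon 176.239000°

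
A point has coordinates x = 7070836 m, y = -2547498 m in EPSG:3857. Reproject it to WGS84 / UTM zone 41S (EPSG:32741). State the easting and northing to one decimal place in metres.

Web Mercator inverse (R = 6378137 m) → φ = -22.29930074°, λ = 63.51840050°.
UTM 41S forward: E = 553397.248 m, N = 7533952.378 m.

E 553397.2 m, N 7533952.4 m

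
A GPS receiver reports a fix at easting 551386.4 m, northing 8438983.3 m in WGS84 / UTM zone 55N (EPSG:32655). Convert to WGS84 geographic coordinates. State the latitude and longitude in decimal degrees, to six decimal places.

lat 76.026600°, lon 148.906701°

Zone 55N: λ₀ = 147°, k₀ = 0.9996, false easting 500000 m.
Meridian distance M = (N − FN)/k₀ = 8442360.2 m.
Inverse transverse Mercator on WGS84 gives φ = 76.02660005°, λ = 148.90670106°.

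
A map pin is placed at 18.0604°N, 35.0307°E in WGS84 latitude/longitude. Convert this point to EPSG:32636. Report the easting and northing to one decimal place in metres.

E 714938.5 m, N 1998049.2 m

Zone 36 central meridian λ₀ = 6×36 − 183 = 33°; Δλ = +2.0307°.
Transverse Mercator on WGS84 with k₀ = 0.9996 gives E = 714938.516 m, N = 1998049.191 m.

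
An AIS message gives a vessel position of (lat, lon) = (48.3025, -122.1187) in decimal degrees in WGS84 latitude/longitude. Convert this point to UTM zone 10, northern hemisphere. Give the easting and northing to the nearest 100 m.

E 565400 m, N 5350300 m

Zone 10 central meridian λ₀ = 6×10 − 183 = -123°; Δλ = +0.8813°.
Transverse Mercator on WGS84 with k₀ = 0.9996 gives E = 565355.482 m, N = 5350298.048 m.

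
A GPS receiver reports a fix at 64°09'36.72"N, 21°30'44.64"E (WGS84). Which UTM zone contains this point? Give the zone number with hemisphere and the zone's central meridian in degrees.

UTM zone = ⌊(λ + 180)/6⌋ + 1; 21.5124° ∈ [18°, 24°) → zone 34.
Hemisphere: N (φ ≥ 0).
Central meridian λ₀ = 6×34 − 183 = 21°.

Zone 34N, central meridian 21°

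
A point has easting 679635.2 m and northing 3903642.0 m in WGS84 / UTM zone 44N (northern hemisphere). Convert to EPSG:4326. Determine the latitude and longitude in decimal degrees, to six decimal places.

lat 35.259800°, lon 82.974700°

Zone 44N: λ₀ = 81°, k₀ = 0.9996, false easting 500000 m.
Meridian distance M = (N − FN)/k₀ = 3905204.1 m.
Inverse transverse Mercator on WGS84 gives φ = 35.25980041°, λ = 82.97469993°.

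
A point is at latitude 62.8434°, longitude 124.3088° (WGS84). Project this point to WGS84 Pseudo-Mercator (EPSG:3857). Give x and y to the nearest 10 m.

x 13837990 m, y 9061950 m

Web Mercator is spherical with R = a = 6378137 m.
x = R·λ = 6378137 × 2.169597849 = 13837992.317 m.
y = R·ln tan(π/4 + φ/2) = 6378137 × 1.420783970 = 9061954.809 m.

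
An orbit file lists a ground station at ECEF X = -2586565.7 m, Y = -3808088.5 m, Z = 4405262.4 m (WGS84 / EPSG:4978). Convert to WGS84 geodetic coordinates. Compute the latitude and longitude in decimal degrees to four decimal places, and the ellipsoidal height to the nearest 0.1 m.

λ = atan2(Y, X) = -124.18550010°; p = √(X²+Y²) = 4603461.8 m.
Bowring's method on WGS84 (a = 6378137 m, b = 6356752.314 m) gives φ = 43.93180018°, h = 3783.393 m.

lat 43.9318°, lon -124.1855°, h 3783.4 m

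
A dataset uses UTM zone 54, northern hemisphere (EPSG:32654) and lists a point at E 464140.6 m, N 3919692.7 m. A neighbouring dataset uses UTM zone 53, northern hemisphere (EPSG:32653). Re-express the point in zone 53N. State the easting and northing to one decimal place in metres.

UTM 54N → geographic: φ = 35.41999977°, λ = 140.60499949°.
UTM 53N (λ₀ = 135°) forward: E = 1009106.410 m, N = 3934080.408 m.

E 1009106.4 m, N 3934080.4 m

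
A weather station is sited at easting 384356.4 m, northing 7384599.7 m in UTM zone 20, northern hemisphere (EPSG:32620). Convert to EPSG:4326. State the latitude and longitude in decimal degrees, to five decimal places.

Zone 20N: λ₀ = -63°, k₀ = 0.9996, false easting 500000 m.
Meridian distance M = (N − FN)/k₀ = 7387554.7 m.
Inverse transverse Mercator on WGS84 gives φ = 66.55869964°, λ = -65.60570012°.

lat 66.55870°, lon -65.60570°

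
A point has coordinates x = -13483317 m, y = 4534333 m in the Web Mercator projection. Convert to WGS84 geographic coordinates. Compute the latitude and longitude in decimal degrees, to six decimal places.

lat 37.680102°, lon -121.122697°

R = 6378137 m. λ = x/R = -121.12269742°.
φ = 2·arctan(exp(y/R)) − 90° = 2·arctan(2.03586) − 90° = 37.68010200°.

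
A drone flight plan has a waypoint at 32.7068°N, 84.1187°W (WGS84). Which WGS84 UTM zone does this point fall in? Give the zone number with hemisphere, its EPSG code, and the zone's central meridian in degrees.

Zone 16N (EPSG:32616), central meridian -87°

UTM zone = ⌊(λ + 180)/6⌋ + 1; -84.1187° ∈ [-90°, -84°) → zone 16.
Hemisphere: N (φ ≥ 0).
Central meridian λ₀ = 6×16 − 183 = -87°.
EPSG code: 32616.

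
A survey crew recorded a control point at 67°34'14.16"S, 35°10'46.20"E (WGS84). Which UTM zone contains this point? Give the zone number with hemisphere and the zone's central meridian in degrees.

Zone 36S, central meridian 33°

UTM zone = ⌊(λ + 180)/6⌋ + 1; 35.1795° ∈ [30°, 36°) → zone 36.
Hemisphere: S (φ < 0).
Central meridian λ₀ = 6×36 − 183 = 33°.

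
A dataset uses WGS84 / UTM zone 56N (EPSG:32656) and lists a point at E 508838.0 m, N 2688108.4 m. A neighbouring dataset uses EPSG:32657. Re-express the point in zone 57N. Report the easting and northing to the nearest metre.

UTM 56N → geographic: φ = 24.30599964°, λ = 153.08710036°.
UTM 57N (λ₀ = 159°) forward: E = -100686.377 m, N = 2700894.192 m.

E -100686 m, N 2700894 m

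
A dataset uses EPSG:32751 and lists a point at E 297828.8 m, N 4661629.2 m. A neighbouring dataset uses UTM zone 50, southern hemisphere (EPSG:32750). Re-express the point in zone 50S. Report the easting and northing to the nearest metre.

E 743938 m, N 4659998 m

UTM 51S → geographic: φ = -48.16640008°, λ = 120.28090016°.
UTM 50S (λ₀ = 117°) forward: E = 743937.734 m, N = 4659998.272 m.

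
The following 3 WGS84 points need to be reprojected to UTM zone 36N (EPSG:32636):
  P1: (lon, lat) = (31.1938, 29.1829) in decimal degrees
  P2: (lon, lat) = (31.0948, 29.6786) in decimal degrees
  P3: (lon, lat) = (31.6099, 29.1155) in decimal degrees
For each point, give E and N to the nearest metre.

UTM zone 36N: λ₀ = 33°, k₀ = 0.9996.
P1 (29.1829°, 31.1938°) → (324371.463, 3229599.736) m.
P2 (29.6786°, 31.0948°) → (315641.205, 3284690.513) m.
P3 (29.1155°, 31.6099°) → (364748.107, 3221580.569) m.

P1: E 324371 m, N 3229600 m; P2: E 315641 m, N 3284691 m; P3: E 364748 m, N 3221581 m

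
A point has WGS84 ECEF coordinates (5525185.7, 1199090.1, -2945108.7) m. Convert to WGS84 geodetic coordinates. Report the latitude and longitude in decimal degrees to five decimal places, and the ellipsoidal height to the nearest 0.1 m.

lat -27.67330°, lon 12.24460°, h 1330.3 m

λ = atan2(Y, X) = 12.24459963°; p = √(X²+Y²) = 5653803.5 m.
Bowring's method on WGS84 (a = 6378137 m, b = 6356752.314 m) gives φ = -27.67329977°, h = 1330.314 m.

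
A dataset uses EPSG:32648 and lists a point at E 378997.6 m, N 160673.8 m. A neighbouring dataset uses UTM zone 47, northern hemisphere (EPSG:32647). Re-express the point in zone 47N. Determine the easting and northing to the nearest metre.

UTM 48N → geographic: φ = 1.45339955°, λ = 103.91230006°.
UTM 47N (λ₀ = 99°) forward: E = 1047115.674 m, N = 161240.656 m.

E 1047116 m, N 161241 m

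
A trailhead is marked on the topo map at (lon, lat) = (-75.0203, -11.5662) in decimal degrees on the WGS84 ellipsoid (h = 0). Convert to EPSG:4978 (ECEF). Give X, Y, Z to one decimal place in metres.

WGS84: a = 6378137 m, e² = 0.006694380; N(φ) = a/√(1−e²sin²φ) = 6378995.402 m.
X = (N+h)·cosφ·cosλ = 1615340.834 m; Y = (N+h)·cosφ·sinλ = -6037089.060 m; Z = (N(1−e²)+h)·sinφ = -1270426.631 m.

X 1615340.8 m, Y -6037089.1 m, Z -1270426.6 m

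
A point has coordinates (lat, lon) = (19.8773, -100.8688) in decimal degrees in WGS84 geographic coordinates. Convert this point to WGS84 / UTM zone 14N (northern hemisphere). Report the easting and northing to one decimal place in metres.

Zone 14 central meridian λ₀ = 6×14 − 183 = -99°; Δλ = -1.8688°.
Transverse Mercator on WGS84 with k₀ = 0.9996 gives E = 304335.873 m, N = 2198988.637 m.

E 304335.9 m, N 2198988.6 m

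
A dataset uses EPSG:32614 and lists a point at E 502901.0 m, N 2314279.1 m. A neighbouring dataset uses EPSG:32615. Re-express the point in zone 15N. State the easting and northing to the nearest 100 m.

UTM 14N → geographic: φ = 20.92890008°, λ = -98.97209985°.
UTM 15N (λ₀ = -93°) forward: E = -121811.062 m, N = 2325884.006 m.

E -121800 m, N 2325900 m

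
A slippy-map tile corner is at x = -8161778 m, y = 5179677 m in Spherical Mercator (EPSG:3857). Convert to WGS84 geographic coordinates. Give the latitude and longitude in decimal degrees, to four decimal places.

lat 42.1247°, lon -73.3185°

R = 6378137 m. λ = x/R = -73.31849923°.
φ = 2·arctan(exp(y/R)) − 90° = 2·arctan(2.25263) − 90° = 42.12469840°.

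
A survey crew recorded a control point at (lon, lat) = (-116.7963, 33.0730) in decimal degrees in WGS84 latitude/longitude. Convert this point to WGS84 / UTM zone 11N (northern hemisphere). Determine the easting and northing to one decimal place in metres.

Zone 11 central meridian λ₀ = 6×11 − 183 = -117°; Δλ = +0.2037°.
Transverse Mercator on WGS84 with k₀ = 0.9996 gives E = 519013.136 m, N = 3659398.222 m.

E 519013.1 m, N 3659398.2 m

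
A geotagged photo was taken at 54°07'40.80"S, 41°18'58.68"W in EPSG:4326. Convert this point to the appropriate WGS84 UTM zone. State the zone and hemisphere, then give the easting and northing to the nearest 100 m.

Zone 24S: E 348600 m, N 3999800 m

Longitude -41.3163° lies in the 6° band [-42°, -36°), giving zone 24; latitude is south of the equator, so 24S.
Zone 24 central meridian λ₀ = 6×24 − 183 = -39°; Δλ = -2.3163°.
Transverse Mercator on WGS84 with k₀ = 0.9996 gives E = 348646.649 m, N = 3999757.166 m.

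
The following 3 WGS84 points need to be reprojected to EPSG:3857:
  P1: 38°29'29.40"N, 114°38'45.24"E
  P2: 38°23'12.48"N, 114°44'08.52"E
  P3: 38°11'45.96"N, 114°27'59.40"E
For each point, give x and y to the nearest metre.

Web Mercator: x = R·λ, y = R·ln tan(π/4+φ/2), R = 6378137 m.
P1 (38.4915°, 114.6459°) → (12762323.210, 4649092.854) m.
P2 (38.3868°, 114.7357°) → (12772319.700, 4634212.708) m.
P3 (38.1961°, 114.4665°) → (12742352.493, 4607165.325) m.

P1: x 12762323 m, y 4649093 m; P2: x 12772320 m, y 4634213 m; P3: x 12742352 m, y 4607165 m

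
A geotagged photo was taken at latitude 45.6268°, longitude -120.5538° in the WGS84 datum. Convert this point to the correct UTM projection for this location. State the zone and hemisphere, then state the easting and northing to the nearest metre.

Zone 10N: E 690683 m, N 5055494 m

Longitude -120.5538° lies in the 6° band [-126°, -120°), giving zone 10; latitude is north of the equator, so 10N.
Zone 10 central meridian λ₀ = 6×10 − 183 = -123°; Δλ = +2.4462°.
Transverse Mercator on WGS84 with k₀ = 0.9996 gives E = 690683.142 m, N = 5055494.271 m.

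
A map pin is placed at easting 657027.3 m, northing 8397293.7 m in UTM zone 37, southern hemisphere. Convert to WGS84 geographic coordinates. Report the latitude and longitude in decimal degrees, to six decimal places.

Zone 37S: λ₀ = 39°, k₀ = 0.9996, false easting 500000 m, false northing 10000000 m.
Meridian distance M = (N − FN)/k₀ = -1603347.6 m.
Inverse transverse Mercator on WGS84 gives φ = -14.49260001°, λ = 40.45709988°.

lat -14.492600°, lon 40.457100°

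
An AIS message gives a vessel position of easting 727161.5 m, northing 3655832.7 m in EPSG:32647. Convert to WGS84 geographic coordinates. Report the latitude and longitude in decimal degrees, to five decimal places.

lat 33.01730°, lon 101.43190°

Zone 47N: λ₀ = 99°, k₀ = 0.9996, false easting 500000 m.
Meridian distance M = (N − FN)/k₀ = 3657295.6 m.
Inverse transverse Mercator on WGS84 gives φ = 33.01730042°, λ = 101.43189958°.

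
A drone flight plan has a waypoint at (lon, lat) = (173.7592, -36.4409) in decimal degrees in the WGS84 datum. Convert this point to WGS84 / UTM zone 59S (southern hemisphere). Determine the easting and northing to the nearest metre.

E 747317 m, N 5963609 m

Zone 59 central meridian λ₀ = 6×59 − 183 = 171°; Δλ = +2.7592°.
Transverse Mercator on WGS84 with k₀ = 0.9996 gives E = 747316.920 m, N = 5963608.654 m.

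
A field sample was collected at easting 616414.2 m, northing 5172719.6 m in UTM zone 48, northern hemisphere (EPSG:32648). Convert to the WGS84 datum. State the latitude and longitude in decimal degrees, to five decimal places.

lat 46.69790°, lon 106.52270°

Zone 48N: λ₀ = 105°, k₀ = 0.9996, false easting 500000 m.
Meridian distance M = (N − FN)/k₀ = 5174789.5 m.
Inverse transverse Mercator on WGS84 gives φ = 46.69789983°, λ = 106.52269951°.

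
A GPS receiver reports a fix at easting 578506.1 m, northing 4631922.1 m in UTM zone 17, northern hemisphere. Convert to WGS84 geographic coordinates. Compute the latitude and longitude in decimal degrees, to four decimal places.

lat 41.8353°, lon -80.0545°

Zone 17N: λ₀ = -81°, k₀ = 0.9996, false easting 500000 m.
Meridian distance M = (N − FN)/k₀ = 4633775.6 m.
Inverse transverse Mercator on WGS84 gives φ = 41.83529995°, λ = -80.05449946°.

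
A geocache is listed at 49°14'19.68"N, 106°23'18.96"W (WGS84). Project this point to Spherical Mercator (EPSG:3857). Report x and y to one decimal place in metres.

x -11843124.8 m, y 6315478.3 m

Web Mercator is spherical with R = a = 6378137 m.
x = R·λ = 6378137 × -1.856831357 = -11843124.778 m.
y = R·ln tan(π/4 + φ/2) = 6378137 × 0.990176022 = 6315478.324 m.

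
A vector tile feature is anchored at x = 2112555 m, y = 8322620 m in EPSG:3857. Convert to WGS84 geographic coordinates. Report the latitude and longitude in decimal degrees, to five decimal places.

lat 59.65180°, lon 18.97740°

R = 6378137 m. λ = x/R = 18.97740445°.
φ = 2·arctan(exp(y/R)) − 90° = 2·arctan(3.68720) − 90° = 59.65180140°.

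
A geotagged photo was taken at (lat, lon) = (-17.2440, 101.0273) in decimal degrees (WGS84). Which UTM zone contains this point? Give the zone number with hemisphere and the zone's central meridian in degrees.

UTM zone = ⌊(λ + 180)/6⌋ + 1; 101.0273° ∈ [96°, 102°) → zone 47.
Hemisphere: S (φ < 0).
Central meridian λ₀ = 6×47 − 183 = 99°.

Zone 47S, central meridian 99°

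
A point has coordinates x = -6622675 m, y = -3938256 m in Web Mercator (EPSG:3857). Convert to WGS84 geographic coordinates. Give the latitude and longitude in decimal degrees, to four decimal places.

R = 6378137 m. λ = x/R = -59.49250174°.
φ = 2·arctan(exp(y/R)) − 90° = 2·arctan(0.53931) − 90° = -33.32300218°.

lat -33.3230°, lon -59.4925°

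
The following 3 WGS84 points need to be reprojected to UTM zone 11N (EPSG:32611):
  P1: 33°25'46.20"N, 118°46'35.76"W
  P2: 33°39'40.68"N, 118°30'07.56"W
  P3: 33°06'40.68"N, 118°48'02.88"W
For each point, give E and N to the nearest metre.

P1: E 334836 m, N 3700314 m; P2: E 360730 m, N 3725615 m; P3: E 331977 m, N 3665068 m

UTM zone 11N: λ₀ = -117°, k₀ = 0.9996.
P1 (33.4295°, -118.7766°) → (334835.714, 3700313.971) m.
P2 (33.6613°, -118.5021°) → (360729.998, 3725614.660) m.
P3 (33.1113°, -118.8008°) → (331977.056, 3665068.474) m.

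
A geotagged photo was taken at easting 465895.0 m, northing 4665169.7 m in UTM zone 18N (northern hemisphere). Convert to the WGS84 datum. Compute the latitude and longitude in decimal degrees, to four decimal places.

lat 42.1379°, lon -75.4127°

Zone 18N: λ₀ = -75°, k₀ = 0.9996, false easting 500000 m.
Meridian distance M = (N − FN)/k₀ = 4667036.5 m.
Inverse transverse Mercator on WGS84 gives φ = 42.13790003°, λ = -75.41270038°.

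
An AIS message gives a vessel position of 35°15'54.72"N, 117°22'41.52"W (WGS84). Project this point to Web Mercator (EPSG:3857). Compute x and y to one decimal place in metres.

x -13066481.5 m, y 4199979.4 m

Web Mercator is spherical with R = a = 6378137 m.
x = R·λ = 6378137 × -2.048636060 = -13066481.454 m.
y = R·ln tan(π/4 + φ/2) = 6378137 × 0.658496270 = 4199979.422 m.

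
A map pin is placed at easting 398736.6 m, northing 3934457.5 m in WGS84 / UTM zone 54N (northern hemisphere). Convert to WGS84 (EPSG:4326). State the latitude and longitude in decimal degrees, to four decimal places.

lat 35.5486°, lon 139.8828°

Zone 54N: λ₀ = 141°, k₀ = 0.9996, false easting 500000 m.
Meridian distance M = (N − FN)/k₀ = 3936031.9 m.
Inverse transverse Mercator on WGS84 gives φ = 35.54859993°, λ = 139.88279957°.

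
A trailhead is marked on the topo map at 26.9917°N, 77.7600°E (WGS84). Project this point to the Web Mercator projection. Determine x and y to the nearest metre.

x 8656204 m, y 3122435 m

Web Mercator is spherical with R = a = 6378137 m.
x = R·λ = 6378137 × 1.357168026 = 8656203.604 m.
y = R·ln tan(π/4 + φ/2) = 6378137 × 0.489552798 = 3122434.812 m.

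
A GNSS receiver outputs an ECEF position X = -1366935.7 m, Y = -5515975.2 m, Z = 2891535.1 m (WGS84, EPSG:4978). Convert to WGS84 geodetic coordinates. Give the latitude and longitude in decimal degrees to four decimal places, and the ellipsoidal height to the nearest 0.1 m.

lat 27.1237°, lon -103.9183°, h 2442.7 m

λ = atan2(Y, X) = -103.91830022°; p = √(X²+Y²) = 5682824.6 m.
Bowring's method on WGS84 (a = 6378137 m, b = 6356752.314 m) gives φ = 27.12369974°, h = 2442.747 m.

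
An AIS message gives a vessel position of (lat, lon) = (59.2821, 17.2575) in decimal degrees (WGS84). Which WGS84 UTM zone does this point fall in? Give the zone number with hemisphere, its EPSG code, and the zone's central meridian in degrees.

UTM zone = ⌊(λ + 180)/6⌋ + 1; 17.2575° ∈ [12°, 18°) → zone 33.
Hemisphere: N (φ ≥ 0).
Central meridian λ₀ = 6×33 − 183 = 15°.
EPSG code: 32633.

Zone 33N (EPSG:32633), central meridian 15°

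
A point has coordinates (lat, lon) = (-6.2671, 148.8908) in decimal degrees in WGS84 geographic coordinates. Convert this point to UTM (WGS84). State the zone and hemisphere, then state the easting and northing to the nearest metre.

Zone 55S: E 709187 m, N 9306893 m

Longitude 148.8908° lies in the 6° band [144°, 150°), giving zone 55; latitude is south of the equator, so 55S.
Zone 55 central meridian λ₀ = 6×55 − 183 = 147°; Δλ = +1.8908°.
Transverse Mercator on WGS84 with k₀ = 0.9996 gives E = 709186.976 m, N = 9306892.574 m.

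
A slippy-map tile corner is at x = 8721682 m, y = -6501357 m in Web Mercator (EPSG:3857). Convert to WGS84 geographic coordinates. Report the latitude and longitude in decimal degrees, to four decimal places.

R = 6378137 m. λ = x/R = 78.34820244°.
φ = 2·arctan(exp(y/R)) − 90° = 2·arctan(0.36084) − 90° = -50.31700155°.

lat -50.3170°, lon 78.3482°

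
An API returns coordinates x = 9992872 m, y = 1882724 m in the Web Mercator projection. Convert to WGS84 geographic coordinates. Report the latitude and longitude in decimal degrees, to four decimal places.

lat 16.6724°, lon 89.7675°

R = 6378137 m. λ = x/R = 89.76749650°.
φ = 2·arctan(exp(y/R)) − 90° = 2·arctan(1.34337) − 90° = 16.67240378°.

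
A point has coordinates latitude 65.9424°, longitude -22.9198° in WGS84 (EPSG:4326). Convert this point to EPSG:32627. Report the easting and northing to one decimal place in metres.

Zone 27 central meridian λ₀ = 6×27 − 183 = -21°; Δλ = -1.9198°.
Transverse Mercator on WGS84 with k₀ = 0.9996 gives E = 412681.296 m, N = 7314825.790 m.

E 412681.3 m, N 7314825.8 m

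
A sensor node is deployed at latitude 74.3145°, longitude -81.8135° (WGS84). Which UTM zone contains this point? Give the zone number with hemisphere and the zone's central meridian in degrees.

UTM zone = ⌊(λ + 180)/6⌋ + 1; -81.8135° ∈ [-84°, -78°) → zone 17.
Hemisphere: N (φ ≥ 0).
Central meridian λ₀ = 6×17 − 183 = -81°.

Zone 17N, central meridian -81°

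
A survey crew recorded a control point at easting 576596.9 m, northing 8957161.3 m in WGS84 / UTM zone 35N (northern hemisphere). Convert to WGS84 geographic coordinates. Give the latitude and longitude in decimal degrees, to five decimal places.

lat 80.65210°, lon 31.22770°

Zone 35N: λ₀ = 27°, k₀ = 0.9996, false easting 500000 m.
Meridian distance M = (N − FN)/k₀ = 8960745.6 m.
Inverse transverse Mercator on WGS84 gives φ = 80.65210015°, λ = 31.22770030°.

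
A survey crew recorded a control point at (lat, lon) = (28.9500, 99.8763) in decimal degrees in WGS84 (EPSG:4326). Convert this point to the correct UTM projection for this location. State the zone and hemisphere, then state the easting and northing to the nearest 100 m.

Zone 47N: E 585400 m, N 3202800 m

Longitude 99.8763° lies in the 6° band [96°, 102°), giving zone 47; latitude is north of the equator, so 47N.
Zone 47 central meridian λ₀ = 6×47 − 183 = 99°; Δλ = +0.8763°.
Transverse Mercator on WGS84 with k₀ = 0.9996 gives E = 585394.386 m, N = 3202762.175 m.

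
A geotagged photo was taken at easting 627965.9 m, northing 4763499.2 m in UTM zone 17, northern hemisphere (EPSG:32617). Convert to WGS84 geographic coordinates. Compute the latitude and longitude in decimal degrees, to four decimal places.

Zone 17N: λ₀ = -81°, k₀ = 0.9996, false easting 500000 m.
Meridian distance M = (N − FN)/k₀ = 4765405.4 m.
Inverse transverse Mercator on WGS84 gives φ = 43.01339968°, λ = -79.42969984°.

lat 43.0134°, lon -79.4297°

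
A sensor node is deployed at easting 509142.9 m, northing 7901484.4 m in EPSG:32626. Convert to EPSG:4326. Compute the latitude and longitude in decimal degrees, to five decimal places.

Zone 26N: λ₀ = -27°, k₀ = 0.9996, false easting 500000 m.
Meridian distance M = (N − FN)/k₀ = 7904646.3 m.
Inverse transverse Mercator on WGS84 gives φ = 71.21580009°, λ = -26.74559909°.

lat 71.21580°, lon -26.74560°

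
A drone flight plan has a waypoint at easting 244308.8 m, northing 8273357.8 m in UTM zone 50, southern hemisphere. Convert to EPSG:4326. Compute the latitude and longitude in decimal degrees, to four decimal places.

Zone 50S: λ₀ = 117°, k₀ = 0.9996, false easting 500000 m, false northing 10000000 m.
Meridian distance M = (N − FN)/k₀ = -1727333.1 m.
Inverse transverse Mercator on WGS84 gives φ = -15.60470014°, λ = 114.61540031°.

lat -15.6047°, lon 114.6154°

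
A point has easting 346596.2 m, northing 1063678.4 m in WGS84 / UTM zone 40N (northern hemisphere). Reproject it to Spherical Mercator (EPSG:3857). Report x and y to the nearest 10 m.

Unproject from UTM 40N (λ₀ = 57°) → φ = 9.61969958°, λ = 55.60199987°.
Web Mercator (R = 6378137 m): x = 6189586.313 m, y = 1075926.863 m.

x 6189590 m, y 1075930 m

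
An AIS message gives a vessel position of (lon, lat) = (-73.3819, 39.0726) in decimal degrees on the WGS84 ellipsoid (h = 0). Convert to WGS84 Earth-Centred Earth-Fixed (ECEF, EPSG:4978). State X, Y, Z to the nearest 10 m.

WGS84: a = 6378137 m, e² = 0.006694380; N(φ) = a/√(1−e²sin²φ) = 6386635.505 m.
X = (N+h)·cosφ·cosλ = 1418015.671 m; Y = (N+h)·cosφ·sinλ = -4751156.326 m; Z = (N(1−e²)+h)·sinφ = 3998577.429 m.

X 1418020 m, Y -4751160 m, Z 3998580 m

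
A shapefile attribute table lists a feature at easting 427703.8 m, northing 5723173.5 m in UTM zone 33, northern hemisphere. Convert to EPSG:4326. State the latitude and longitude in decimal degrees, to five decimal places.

Zone 33N: λ₀ = 15°, k₀ = 0.9996, false easting 500000 m.
Meridian distance M = (N − FN)/k₀ = 5725463.7 m.
Inverse transverse Mercator on WGS84 gives φ = 51.65490007°, λ = 13.95489930°.

lat 51.65490°, lon 13.95490°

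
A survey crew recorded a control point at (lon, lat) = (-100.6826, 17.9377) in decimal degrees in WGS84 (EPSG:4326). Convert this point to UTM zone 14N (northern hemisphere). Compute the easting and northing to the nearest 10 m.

Zone 14 central meridian λ₀ = 6×14 − 183 = -99°; Δλ = -1.6826°.
Transverse Mercator on WGS84 with k₀ = 0.9996 gives E = 321792.212 m, N = 1984098.999 m.

E 321790 m, N 1984100 m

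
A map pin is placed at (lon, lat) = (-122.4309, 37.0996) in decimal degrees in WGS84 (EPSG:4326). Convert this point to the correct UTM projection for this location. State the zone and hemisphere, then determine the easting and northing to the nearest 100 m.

Longitude -122.4309° lies in the 6° band [-126°, -120°), giving zone 10; latitude is north of the equator, so 10N.
Zone 10 central meridian λ₀ = 6×10 − 183 = -123°; Δλ = +0.5691°.
Transverse Mercator on WGS84 with k₀ = 0.9996 gives E = 550570.385 m, N = 4106072.912 m.

Zone 10N: E 550600 m, N 4106100 m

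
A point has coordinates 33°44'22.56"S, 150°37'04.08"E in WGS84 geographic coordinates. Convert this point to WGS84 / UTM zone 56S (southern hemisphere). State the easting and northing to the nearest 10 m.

Zone 56 central meridian λ₀ = 6×56 − 183 = 153°; Δλ = -2.3822°.
Transverse Mercator on WGS84 with k₀ = 0.9996 gives E = 279315.445 m, N = 6264167.051 m.

E 279320 m, N 6264170 m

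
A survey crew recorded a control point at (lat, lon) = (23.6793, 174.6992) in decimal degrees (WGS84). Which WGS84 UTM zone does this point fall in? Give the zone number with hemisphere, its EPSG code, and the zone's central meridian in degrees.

UTM zone = ⌊(λ + 180)/6⌋ + 1; 174.6992° ∈ [174°, 180°) → zone 60.
Hemisphere: N (φ ≥ 0).
Central meridian λ₀ = 6×60 − 183 = 177°.
EPSG code: 32660.

Zone 60N (EPSG:32660), central meridian 177°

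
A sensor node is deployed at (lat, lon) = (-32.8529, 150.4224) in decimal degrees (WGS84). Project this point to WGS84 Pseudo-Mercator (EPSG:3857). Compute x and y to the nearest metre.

x 16744945 m, y -3875795 m

Web Mercator is spherical with R = a = 6378137 m.
x = R·λ = 6378137 × 2.625366149 = 16744944.972 m.
y = R·ln tan(π/4 + φ/2) = 6378137 × -0.607668844 = -3875795.136 m.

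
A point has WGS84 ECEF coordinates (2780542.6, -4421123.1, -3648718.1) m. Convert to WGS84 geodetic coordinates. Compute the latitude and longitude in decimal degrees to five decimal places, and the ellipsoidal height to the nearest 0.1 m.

lat -35.11950°, lon -57.83330°, h -1.4 m

λ = atan2(Y, X) = -57.83329998°; p = √(X²+Y²) = 5222810.2 m.
Bowring's method on WGS84 (a = 6378137 m, b = 6356752.314 m) gives φ = -35.11949974°, h = -1.356 m.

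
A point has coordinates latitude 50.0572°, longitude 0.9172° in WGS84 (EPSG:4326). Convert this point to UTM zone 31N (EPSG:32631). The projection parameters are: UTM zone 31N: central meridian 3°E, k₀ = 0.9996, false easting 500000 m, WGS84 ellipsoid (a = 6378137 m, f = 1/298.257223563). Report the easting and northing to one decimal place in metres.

Zone 31 central meridian λ₀ = 6×31 − 183 = 3°; Δλ = -2.0828°.
Transverse Mercator on WGS84 with k₀ = 0.9996 gives E = 350914.727 m, N = 5547068.440 m.

E 350914.7 m, N 5547068.4 m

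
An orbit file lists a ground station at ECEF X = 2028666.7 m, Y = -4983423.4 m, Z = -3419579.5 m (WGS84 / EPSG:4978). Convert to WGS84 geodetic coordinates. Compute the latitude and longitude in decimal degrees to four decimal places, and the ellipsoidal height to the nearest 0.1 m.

λ = atan2(Y, X) = -67.84959967°; p = √(X²+Y²) = 5380520.2 m.
Bowring's method on WGS84 (a = 6378137 m, b = 6356752.314 m) gives φ = -32.61229980°, h = 3264.822 m.

lat -32.6123°, lon -67.8496°, h 3264.8 m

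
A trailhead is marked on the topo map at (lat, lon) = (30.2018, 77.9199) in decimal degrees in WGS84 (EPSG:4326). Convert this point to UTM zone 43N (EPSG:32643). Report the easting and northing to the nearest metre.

E 781107 m, N 3344752 m

Zone 43 central meridian λ₀ = 6×43 − 183 = 75°; Δλ = +2.9199°.
Transverse Mercator on WGS84 with k₀ = 0.9996 gives E = 781106.601 m, N = 3344751.993 m.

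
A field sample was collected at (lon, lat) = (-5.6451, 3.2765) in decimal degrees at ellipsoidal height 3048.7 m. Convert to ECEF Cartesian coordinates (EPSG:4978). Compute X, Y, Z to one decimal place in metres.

X 6339927.6 m, Y -626674.1 m, Z 362277.4 m

WGS84: a = 6378137 m, e² = 0.006694380; N(φ) = a/√(1−e²sin²φ) = 6378206.740 m.
X = (N+h)·cosφ·cosλ = 6339927.560 m; Y = (N+h)·cosφ·sinλ = -626674.133 m; Z = (N(1−e²)+h)·sinφ = 362277.389 m.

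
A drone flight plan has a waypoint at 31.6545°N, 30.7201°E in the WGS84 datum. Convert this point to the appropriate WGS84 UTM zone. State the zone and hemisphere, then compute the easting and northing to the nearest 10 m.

Longitude 30.7201° lies in the 6° band [30°, 36°), giving zone 36; latitude is north of the equator, so 36N.
Zone 36 central meridian λ₀ = 6×36 − 183 = 33°; Δλ = -2.2799°.
Transverse Mercator on WGS84 with k₀ = 0.9996 gives E = 283821.836 m, N = 3504398.580 m.

Zone 36N: E 283820 m, N 3504400 m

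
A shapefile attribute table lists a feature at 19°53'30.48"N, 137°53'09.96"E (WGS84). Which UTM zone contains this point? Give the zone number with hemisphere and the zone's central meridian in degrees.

Zone 53N, central meridian 135°

UTM zone = ⌊(λ + 180)/6⌋ + 1; 137.8861° ∈ [132°, 138°) → zone 53.
Hemisphere: N (φ ≥ 0).
Central meridian λ₀ = 6×53 − 183 = 135°.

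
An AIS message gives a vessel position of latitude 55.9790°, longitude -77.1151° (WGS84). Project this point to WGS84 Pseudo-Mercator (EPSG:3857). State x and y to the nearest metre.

x -8584414 m, y 7554236 m

Web Mercator is spherical with R = a = 6378137 m.
x = R·λ = 6378137 × -1.345912398 = -8584413.664 m.
y = R·ln tan(π/4 + φ/2) = 6378137 × 1.184395425 = 7554236.285 m.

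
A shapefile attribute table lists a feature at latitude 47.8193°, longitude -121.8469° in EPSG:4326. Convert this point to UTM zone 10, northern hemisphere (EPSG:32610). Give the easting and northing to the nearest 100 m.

Zone 10 central meridian λ₀ = 6×10 − 183 = -123°; Δλ = +1.1531°.
Transverse Mercator on WGS84 with k₀ = 0.9996 gives E = 586315.457 m, N = 5296860.163 m.

E 586300 m, N 5296900 m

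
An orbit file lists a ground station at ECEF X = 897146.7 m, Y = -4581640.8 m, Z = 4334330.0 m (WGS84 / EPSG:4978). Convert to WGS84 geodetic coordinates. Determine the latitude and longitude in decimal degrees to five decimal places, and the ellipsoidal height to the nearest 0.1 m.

lat 43.06520°, lon -78.92090°, h 2246.0 m

λ = atan2(Y, X) = -78.92090024°; p = √(X²+Y²) = 4668651.3 m.
Bowring's method on WGS84 (a = 6378137 m, b = 6356752.314 m) gives φ = 43.06520006°, h = 2246.008 m.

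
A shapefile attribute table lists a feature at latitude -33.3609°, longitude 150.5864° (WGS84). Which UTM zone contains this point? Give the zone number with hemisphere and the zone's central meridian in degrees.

UTM zone = ⌊(λ + 180)/6⌋ + 1; 150.5864° ∈ [150°, 156°) → zone 56.
Hemisphere: S (φ < 0).
Central meridian λ₀ = 6×56 − 183 = 153°.

Zone 56S, central meridian 153°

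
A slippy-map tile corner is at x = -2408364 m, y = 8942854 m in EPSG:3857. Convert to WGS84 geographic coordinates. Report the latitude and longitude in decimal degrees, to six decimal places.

lat 62.350998°, lon -21.634702°

R = 6378137 m. λ = x/R = -21.63470191°.
φ = 2·arctan(exp(y/R)) − 90° = 2·arctan(4.06377) − 90° = 62.35099825°.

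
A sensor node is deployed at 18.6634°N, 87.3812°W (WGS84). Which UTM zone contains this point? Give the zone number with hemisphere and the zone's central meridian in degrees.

UTM zone = ⌊(λ + 180)/6⌋ + 1; -87.3812° ∈ [-90°, -84°) → zone 16.
Hemisphere: N (φ ≥ 0).
Central meridian λ₀ = 6×16 − 183 = -87°.

Zone 16N, central meridian -87°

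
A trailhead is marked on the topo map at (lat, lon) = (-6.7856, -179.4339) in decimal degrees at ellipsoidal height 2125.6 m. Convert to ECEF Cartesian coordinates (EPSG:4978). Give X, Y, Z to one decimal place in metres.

WGS84: a = 6378137 m, e² = 0.006694380; N(φ) = a/√(1−e²sin²φ) = 6378435.061 m.
X = (N+h)·cosφ·cosλ = -6335557.079 m; Y = (N+h)·cosφ·sinλ = -62599.298 m; Z = (N(1−e²)+h)·sinφ = -748846.195 m.

X -6335557.1 m, Y -62599.3 m, Z -748846.2 m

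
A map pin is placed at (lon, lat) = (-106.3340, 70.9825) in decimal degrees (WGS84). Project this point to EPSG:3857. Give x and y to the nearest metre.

Web Mercator is spherical with R = a = 6378137 m.
x = R·λ = 6378137 × -1.855878407 = -11837046.734 m.
y = R·ln tan(π/4 + φ/2) = 6378137 × 1.786774280 = 11396291.146 m.

x -11837047 m, y 11396291 m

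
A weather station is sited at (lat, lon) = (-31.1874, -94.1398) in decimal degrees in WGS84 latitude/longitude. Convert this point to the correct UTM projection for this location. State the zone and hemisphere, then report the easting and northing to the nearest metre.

Zone 15S: E 391398 m, N 6549070 m

Longitude -94.1398° lies in the 6° band [-96°, -90°), giving zone 15; latitude is south of the equator, so 15S.
Zone 15 central meridian λ₀ = 6×15 − 183 = -93°; Δλ = -1.1398°.
Transverse Mercator on WGS84 with k₀ = 0.9996 gives E = 391397.810 m, N = 6549069.708 m.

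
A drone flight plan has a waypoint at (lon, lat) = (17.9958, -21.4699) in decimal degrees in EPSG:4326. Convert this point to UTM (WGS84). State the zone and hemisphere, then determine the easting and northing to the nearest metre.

Longitude 17.9958° lies in the 6° band [12°, 18°), giving zone 33; latitude is south of the equator, so 33S.
Zone 33 central meridian λ₀ = 6×33 − 183 = 15°; Δλ = +2.9958°.
Transverse Mercator on WGS84 with k₀ = 0.9996 gives E = 810469.324 m, N = 7622873.115 m.

Zone 33S: E 810469 m, N 7622873 m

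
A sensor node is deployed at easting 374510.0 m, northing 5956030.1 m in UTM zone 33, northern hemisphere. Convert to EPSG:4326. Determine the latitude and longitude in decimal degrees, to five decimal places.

Zone 33N: λ₀ = 15°, k₀ = 0.9996, false easting 500000 m.
Meridian distance M = (N − FN)/k₀ = 5958413.5 m.
Inverse transverse Mercator on WGS84 gives φ = 53.73780024°, λ = 13.09740058°.

lat 53.73780°, lon 13.09740°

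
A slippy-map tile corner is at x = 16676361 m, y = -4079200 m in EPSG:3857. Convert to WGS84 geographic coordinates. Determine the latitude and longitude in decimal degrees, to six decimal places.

R = 6378137 m. λ = x/R = 149.80629970°.
φ = 2·arctan(exp(y/R)) − 90° = 2·arctan(0.52752) − 90° = -34.37450176°.

lat -34.374502°, lon 149.806300°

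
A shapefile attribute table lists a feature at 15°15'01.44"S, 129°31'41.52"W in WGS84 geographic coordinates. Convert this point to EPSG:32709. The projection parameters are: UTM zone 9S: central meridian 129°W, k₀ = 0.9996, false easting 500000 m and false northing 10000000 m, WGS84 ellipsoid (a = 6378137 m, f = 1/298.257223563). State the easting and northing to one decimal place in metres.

E 443280.5 m, N 8313909.6 m

Zone 9 central meridian λ₀ = 6×9 − 183 = -129°; Δλ = -0.5282°.
Transverse Mercator on WGS84 with k₀ = 0.9996 gives E = 443280.479 m, N = 8313909.579 m.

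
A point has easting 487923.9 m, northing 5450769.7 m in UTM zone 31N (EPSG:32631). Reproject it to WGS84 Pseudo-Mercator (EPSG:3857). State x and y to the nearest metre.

Unproject from UTM 31N (λ₀ = 3°) → φ = 49.20960025°, λ = 2.83419945°.
Web Mercator (R = 6378137 m): x = 315501.640 m, y = 6310501.295 m.

x 315502 m, y 6310501 m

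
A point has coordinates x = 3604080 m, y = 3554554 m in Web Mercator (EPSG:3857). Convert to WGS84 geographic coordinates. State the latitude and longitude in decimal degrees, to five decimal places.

R = 6378137 m. λ = x/R = 32.37600149°.
φ = 2·arctan(exp(y/R)) − 90° = 2·arctan(1.74596) − 90° = 30.39599854°.

lat 30.39600°, lon 32.37600°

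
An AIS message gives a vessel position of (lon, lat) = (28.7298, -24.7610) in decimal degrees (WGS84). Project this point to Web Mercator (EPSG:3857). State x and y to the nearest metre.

Web Mercator is spherical with R = a = 6378137 m.
x = R·λ = 6378137 × 0.501429603 = 3198186.707 m.
y = R·ln tan(π/4 + φ/2) = 6378137 × -0.446277226 = -2846417.288 m.

x 3198187 m, y -2846417 m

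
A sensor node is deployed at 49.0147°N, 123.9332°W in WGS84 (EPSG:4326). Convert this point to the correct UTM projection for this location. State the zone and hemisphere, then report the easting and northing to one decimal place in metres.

Zone 10N: E 431763.9 m, N 5429509.4 m

Longitude -123.9332° lies in the 6° band [-126°, -120°), giving zone 10; latitude is north of the equator, so 10N.
Zone 10 central meridian λ₀ = 6×10 − 183 = -123°; Δλ = -0.9332°.
Transverse Mercator on WGS84 with k₀ = 0.9996 gives E = 431763.903 m, N = 5429509.412 m.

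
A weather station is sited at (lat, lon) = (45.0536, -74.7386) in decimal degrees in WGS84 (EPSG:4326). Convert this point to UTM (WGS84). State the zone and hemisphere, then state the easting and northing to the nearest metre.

Zone 18N: E 520583 m, N 4988938 m

Longitude -74.7386° lies in the 6° band [-78°, -72°), giving zone 18; latitude is north of the equator, so 18N.
Zone 18 central meridian λ₀ = 6×18 − 183 = -75°; Δλ = +0.2614°.
Transverse Mercator on WGS84 with k₀ = 0.9996 gives E = 520583.101 m, N = 4988937.941 m.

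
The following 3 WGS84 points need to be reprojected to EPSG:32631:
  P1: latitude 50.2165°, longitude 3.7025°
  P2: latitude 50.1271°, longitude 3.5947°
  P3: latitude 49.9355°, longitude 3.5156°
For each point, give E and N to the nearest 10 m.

P1: E 550120 m, N 5562940 m; P2: E 542510 m, N 5552930 m; P3: E 537000 m, N 5531590 m

UTM zone 31N: λ₀ = 3°, k₀ = 0.9996.
P1 (50.2165°, 3.7025°) → (550119.443, 5562938.736) m.
P2 (50.1271°, 3.5947°) → (542507.807, 5552931.727) m.
P3 (49.9355°, 3.5156°) → (537000.872, 5531586.753) m.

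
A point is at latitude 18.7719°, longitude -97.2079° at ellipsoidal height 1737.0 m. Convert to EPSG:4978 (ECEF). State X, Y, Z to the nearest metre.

WGS84: a = 6378137 m, e² = 0.006694380; N(φ) = a/√(1−e²sin²φ) = 6380348.953 m.
X = (N+h)·cosφ·cosλ = -758165.797 m; Y = (N+h)·cosφ·sinλ = -5994852.691 m; Z = (N(1−e²)+h)·sinφ = 2040019.158 m.

X -758166 m, Y -5994853 m, Z 2040019 m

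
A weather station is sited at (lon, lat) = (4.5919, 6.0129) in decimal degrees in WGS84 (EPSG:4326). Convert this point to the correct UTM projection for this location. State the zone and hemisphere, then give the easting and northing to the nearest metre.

Zone 31N: E 676193 m, N 664887 m

Longitude 4.5919° lies in the 6° band [0°, 6°), giving zone 31; latitude is north of the equator, so 31N.
Zone 31 central meridian λ₀ = 6×31 − 183 = 3°; Δλ = +1.5919°.
Transverse Mercator on WGS84 with k₀ = 0.9996 gives E = 676192.849 m, N = 664887.010 m.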